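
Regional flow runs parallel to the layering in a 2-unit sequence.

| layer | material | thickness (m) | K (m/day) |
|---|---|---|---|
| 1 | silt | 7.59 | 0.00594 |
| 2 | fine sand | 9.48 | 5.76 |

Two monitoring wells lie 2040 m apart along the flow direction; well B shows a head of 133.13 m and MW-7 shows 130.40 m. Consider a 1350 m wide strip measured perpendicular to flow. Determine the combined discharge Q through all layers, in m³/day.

Flow is parallel to layering, so each bed carries its own Darcy discharge and the transmissivities add.
Σ(K_i·b_i) = 0.00594×7.59 + 5.76×9.48 = 54.65 m²/day.
Hydraulic gradient i = (133.13 − 130.40) / 2040 = 2.73 / 2040 = 0.001338.
Q = Σ(K_i·b_i) · W · i = 54.65 × 1350 × 0.001338 = 98.73 m³/day.

98.7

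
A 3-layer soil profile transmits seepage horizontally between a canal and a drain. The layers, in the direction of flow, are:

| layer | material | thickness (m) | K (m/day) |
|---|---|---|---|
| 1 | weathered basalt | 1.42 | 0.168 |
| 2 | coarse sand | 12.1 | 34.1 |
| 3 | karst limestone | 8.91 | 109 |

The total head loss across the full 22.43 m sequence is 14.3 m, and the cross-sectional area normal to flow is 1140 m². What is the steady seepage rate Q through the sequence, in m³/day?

1830

Flow is perpendicular to layering, so the layers act in series and the equivalent K is the thickness-weighted harmonic mean.
Total thickness L = 1.42 + 12.1 + 8.91 = 22.43 m.
Σ(b_i/K_i) = 1.42/0.168 + 12.1/34.1 + 8.91/109 = 8.889 d.
K_eq = L / Σ(b_i/K_i) = 22.43 / 8.889 = 2.523 m/day.
Q = K_eq · A · (Δh/L) = 2.523 × 1140 × (14.3/22.43) = 1834 m³/day.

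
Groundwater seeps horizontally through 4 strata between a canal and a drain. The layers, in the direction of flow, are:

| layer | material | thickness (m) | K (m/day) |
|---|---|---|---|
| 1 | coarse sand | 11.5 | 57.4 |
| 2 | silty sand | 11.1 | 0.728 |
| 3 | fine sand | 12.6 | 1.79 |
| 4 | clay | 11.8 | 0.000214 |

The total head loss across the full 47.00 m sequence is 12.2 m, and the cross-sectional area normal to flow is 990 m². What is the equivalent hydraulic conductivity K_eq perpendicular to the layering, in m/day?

0.000852

Flow is perpendicular to layering, so the layers act in series and the equivalent K is the thickness-weighted harmonic mean.
Total thickness L = 11.5 + 11.1 + 12.6 + 11.8 = 47.00 m.
Σ(b_i/K_i) = 11.5/57.4 + 11.1/0.728 + 12.6/1.79 + 11.8/0.000214 = 55163 d.
K_eq = L / Σ(b_i/K_i) = 47.00 / 55163 = 0.0008520 m/day.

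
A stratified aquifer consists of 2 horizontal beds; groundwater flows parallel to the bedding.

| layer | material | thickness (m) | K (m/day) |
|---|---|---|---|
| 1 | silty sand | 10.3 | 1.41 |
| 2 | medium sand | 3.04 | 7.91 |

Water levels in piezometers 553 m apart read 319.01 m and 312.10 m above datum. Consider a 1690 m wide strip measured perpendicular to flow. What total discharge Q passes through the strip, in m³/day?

Flow is parallel to layering, so each bed carries its own Darcy discharge and the transmissivities add.
Σ(K_i·b_i) = 1.41×10.3 + 7.91×3.04 = 38.57 m²/day.
Hydraulic gradient i = (319.01 − 312.10) / 553 = 6.91 / 553 = 0.01250.
Q = Σ(K_i·b_i) · W · i = 38.57 × 1690 × 0.01250 = 814.5 m³/day.

814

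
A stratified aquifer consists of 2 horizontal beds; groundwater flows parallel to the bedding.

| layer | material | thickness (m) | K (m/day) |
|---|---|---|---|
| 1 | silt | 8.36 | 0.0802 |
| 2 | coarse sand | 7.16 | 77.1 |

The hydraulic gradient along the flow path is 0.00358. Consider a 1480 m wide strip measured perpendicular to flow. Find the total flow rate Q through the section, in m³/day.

Flow is parallel to layering, so each bed carries its own Darcy discharge and the transmissivities add.
Σ(K_i·b_i) = 0.0802×8.36 + 77.1×7.16 = 552.7 m²/day.
Hydraulic gradient i = 0.00358.
Q = Σ(K_i·b_i) · W · i = 552.7 × 1480 × 0.003580 = 2928 m³/day.

2930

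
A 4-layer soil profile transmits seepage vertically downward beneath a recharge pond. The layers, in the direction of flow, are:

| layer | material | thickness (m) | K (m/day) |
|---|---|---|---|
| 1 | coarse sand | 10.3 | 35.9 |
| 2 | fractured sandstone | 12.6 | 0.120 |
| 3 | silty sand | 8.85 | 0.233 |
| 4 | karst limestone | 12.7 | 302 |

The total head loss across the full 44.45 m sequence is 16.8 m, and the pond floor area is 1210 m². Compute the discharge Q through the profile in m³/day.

142

Flow is perpendicular to layering, so the layers act in series and the equivalent K is the thickness-weighted harmonic mean.
Total thickness L = 10.3 + 12.6 + 8.85 + 12.7 = 44.45 m.
Σ(b_i/K_i) = 10.3/35.9 + 12.6/0.120 + 8.85/0.233 + 12.7/302 = 143.3 d.
K_eq = L / Σ(b_i/K_i) = 44.45 / 143.3 = 0.3102 m/day.
Q = K_eq · A · (Δh/L) = 0.3102 × 1210 × (16.8/44.45) = 141.8 m³/day.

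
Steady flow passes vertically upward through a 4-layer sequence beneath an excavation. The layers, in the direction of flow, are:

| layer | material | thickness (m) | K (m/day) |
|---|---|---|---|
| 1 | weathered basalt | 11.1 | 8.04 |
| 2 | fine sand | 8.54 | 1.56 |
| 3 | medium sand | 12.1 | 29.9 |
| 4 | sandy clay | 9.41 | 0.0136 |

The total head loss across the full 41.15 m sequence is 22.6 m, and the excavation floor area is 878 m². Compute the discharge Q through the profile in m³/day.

28.4

Flow is perpendicular to layering, so the layers act in series and the equivalent K is the thickness-weighted harmonic mean.
Total thickness L = 11.1 + 8.54 + 12.1 + 9.41 = 41.15 m.
Σ(b_i/K_i) = 11.1/8.04 + 8.54/1.56 + 12.1/29.9 + 9.41/0.0136 = 699.2 d.
K_eq = L / Σ(b_i/K_i) = 41.15 / 699.2 = 0.05886 m/day.
Q = K_eq · A · (Δh/L) = 0.05886 × 878 × (22.6/41.15) = 28.38 m³/day.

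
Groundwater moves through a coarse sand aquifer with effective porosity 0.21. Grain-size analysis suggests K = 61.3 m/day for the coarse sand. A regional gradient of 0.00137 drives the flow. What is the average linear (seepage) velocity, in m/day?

0.400

Hydraulic gradient i = 0.00137.
Darcy flux q = K · i = 61.30 × 0.001370 = 0.08398 m/day.
Seepage velocity v = q / n_e = 0.08398 / 0.21 = 0.3999 m/day.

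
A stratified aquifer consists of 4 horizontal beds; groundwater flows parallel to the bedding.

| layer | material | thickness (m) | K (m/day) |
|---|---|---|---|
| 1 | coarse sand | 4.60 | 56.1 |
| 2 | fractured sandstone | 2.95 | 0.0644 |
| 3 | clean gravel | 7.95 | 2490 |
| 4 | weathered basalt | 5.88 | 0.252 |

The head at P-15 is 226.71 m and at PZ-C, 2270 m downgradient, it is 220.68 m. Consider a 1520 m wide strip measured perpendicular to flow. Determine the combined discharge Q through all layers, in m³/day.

Flow is parallel to layering, so each bed carries its own Darcy discharge and the transmissivities add.
Σ(K_i·b_i) = 56.1×4.60 + 0.0644×2.95 + 2490×7.95 + 0.252×5.88 = 20055 m²/day.
Hydraulic gradient i = (226.71 − 220.68) / 2270 = 6.03 / 2270 = 0.002656.
Q = Σ(K_i·b_i) · W · i = 20055 × 1520 × 0.002656 = 80977 m³/day.

81000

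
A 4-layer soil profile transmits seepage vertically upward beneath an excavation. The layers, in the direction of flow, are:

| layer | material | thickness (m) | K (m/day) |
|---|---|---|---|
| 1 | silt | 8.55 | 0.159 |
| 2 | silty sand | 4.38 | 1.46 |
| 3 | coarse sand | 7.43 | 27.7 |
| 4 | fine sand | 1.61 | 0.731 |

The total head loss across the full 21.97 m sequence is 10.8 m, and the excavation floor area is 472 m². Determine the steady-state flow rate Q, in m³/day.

Flow is perpendicular to layering, so the layers act in series and the equivalent K is the thickness-weighted harmonic mean.
Total thickness L = 8.55 + 4.38 + 7.43 + 1.61 = 21.97 m.
Σ(b_i/K_i) = 8.55/0.159 + 4.38/1.46 + 7.43/27.7 + 1.61/0.731 = 59.24 d.
K_eq = L / Σ(b_i/K_i) = 21.97 / 59.24 = 0.3708 m/day.
Q = K_eq · A · (Δh/L) = 0.3708 × 472 × (10.8/21.97) = 86.04 m³/day.

86.0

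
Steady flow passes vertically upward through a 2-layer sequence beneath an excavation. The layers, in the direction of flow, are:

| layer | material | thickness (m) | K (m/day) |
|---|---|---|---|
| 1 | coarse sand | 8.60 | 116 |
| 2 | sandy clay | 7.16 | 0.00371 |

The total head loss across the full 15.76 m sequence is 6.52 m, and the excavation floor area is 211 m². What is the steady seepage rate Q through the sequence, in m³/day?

0.713

Flow is perpendicular to layering, so the layers act in series and the equivalent K is the thickness-weighted harmonic mean.
Total thickness L = 8.60 + 7.16 = 15.76 m.
Σ(b_i/K_i) = 8.60/116 + 7.16/0.00371 = 1930 d.
K_eq = L / Σ(b_i/K_i) = 15.76 / 1930 = 0.008166 m/day.
Q = K_eq · A · (Δh/L) = 0.008166 × 211 × (6.52/15.76) = 0.7128 m³/day.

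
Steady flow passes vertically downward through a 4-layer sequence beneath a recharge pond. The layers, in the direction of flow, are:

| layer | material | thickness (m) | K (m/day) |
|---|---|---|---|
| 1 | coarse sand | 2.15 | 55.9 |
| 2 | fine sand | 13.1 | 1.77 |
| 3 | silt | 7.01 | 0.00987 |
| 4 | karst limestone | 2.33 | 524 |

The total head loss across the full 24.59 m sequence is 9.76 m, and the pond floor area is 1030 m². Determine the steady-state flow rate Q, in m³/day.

14.0

Flow is perpendicular to layering, so the layers act in series and the equivalent K is the thickness-weighted harmonic mean.
Total thickness L = 2.15 + 13.1 + 7.01 + 2.33 = 24.59 m.
Σ(b_i/K_i) = 2.15/55.9 + 13.1/1.77 + 7.01/0.00987 + 2.33/524 = 717.7 d.
K_eq = L / Σ(b_i/K_i) = 24.59 / 717.7 = 0.03426 m/day.
Q = K_eq · A · (Δh/L) = 0.03426 × 1030 × (9.76/24.59) = 14.01 m³/day.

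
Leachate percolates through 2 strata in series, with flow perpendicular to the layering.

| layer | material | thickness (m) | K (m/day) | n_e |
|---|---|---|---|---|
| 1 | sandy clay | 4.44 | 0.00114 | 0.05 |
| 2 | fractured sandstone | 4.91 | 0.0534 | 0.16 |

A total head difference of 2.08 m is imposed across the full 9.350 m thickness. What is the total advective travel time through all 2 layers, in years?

With flow normal to the layers, continuity requires the same specific discharge q through every layer.
Σ(b_i/K_i) = 4.44/0.00114 + 4.91/0.0534 = 3987 d.
q = Δh / Σ(b_i/K_i) = 2.08 / 3987 = 0.0005217 m/day.
In each layer the seepage velocity is v_i = q/n_i, so the layer transit time is t_i = b_i·n_i / q:
  layer 1 (sandy clay): t_1 = 4.44 × 0.05 / 0.0005217 = 425.5 d
  layer 2 (fractured sandstone): t_2 = 4.91 × 0.16 / 0.0005217 = 1506 d
Total t = Σ t_i = 1931 days = 5.287 years.

5.29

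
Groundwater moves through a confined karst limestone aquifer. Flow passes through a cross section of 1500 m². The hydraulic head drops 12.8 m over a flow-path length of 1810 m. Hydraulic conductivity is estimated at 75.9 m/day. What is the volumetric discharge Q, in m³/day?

Hydraulic gradient i = Δh / L = 12.8 / 1810 = 0.007072.
Darcy's law: Q = K · A · i = 75.90 × 1500 × 0.007072 = 805.1 m³/day.

805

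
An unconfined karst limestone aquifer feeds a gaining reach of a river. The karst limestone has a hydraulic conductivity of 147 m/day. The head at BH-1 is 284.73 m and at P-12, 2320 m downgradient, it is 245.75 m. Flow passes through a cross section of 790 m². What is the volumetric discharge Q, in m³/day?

1950

Hydraulic gradient i = (284.73 − 245.75) / 2320 = 38.98 / 2320 = 0.01680.
Darcy's law: Q = K · A · i = 147.0 × 790.0 × 0.01680 = 1951 m³/day.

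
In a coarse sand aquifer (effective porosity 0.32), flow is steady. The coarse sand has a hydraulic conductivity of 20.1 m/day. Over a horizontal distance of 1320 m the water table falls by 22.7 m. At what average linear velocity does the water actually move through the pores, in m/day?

Hydraulic gradient i = Δh / L = 22.7 / 1320 = 0.01720.
Darcy flux q = K · i = 20.10 × 0.01720 = 0.3457 m/day.
Seepage velocity v = q / n_e = 0.3457 / 0.32 = 1.080 m/day.

1.08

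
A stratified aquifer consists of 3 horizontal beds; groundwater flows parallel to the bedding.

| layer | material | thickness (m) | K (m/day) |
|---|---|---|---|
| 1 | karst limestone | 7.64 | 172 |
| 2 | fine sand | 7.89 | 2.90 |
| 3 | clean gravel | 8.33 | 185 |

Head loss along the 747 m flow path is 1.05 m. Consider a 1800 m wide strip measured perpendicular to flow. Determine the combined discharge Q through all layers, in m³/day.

Flow is parallel to layering, so each bed carries its own Darcy discharge and the transmissivities add.
Σ(K_i·b_i) = 172×7.64 + 2.90×7.89 + 185×8.33 = 2878 m²/day.
Hydraulic gradient i = Δh / L = 1.05 / 747 = 0.001406.
Q = Σ(K_i·b_i) · W · i = 2878 × 1800 × 0.001406 = 7282 m³/day.

7280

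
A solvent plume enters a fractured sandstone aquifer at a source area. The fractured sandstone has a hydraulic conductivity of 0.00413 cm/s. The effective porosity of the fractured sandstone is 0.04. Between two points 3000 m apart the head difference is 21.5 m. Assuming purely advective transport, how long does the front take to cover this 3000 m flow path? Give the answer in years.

Convert K: 0.00413 cm/s × 864 = 3.568 m/day.
Hydraulic gradient i = Δh / L = 21.5 / 3000 = 0.007167.
Darcy flux q = K · i = 3.568 × 0.007167 = 0.02557 m/day.
Seepage velocity v = q / n_e = 0.02557 / 0.04 = 0.6393 m/day.
Travel time t = L / v = 3000 / 0.6393 = 4692 days = 12.85 years.

12.8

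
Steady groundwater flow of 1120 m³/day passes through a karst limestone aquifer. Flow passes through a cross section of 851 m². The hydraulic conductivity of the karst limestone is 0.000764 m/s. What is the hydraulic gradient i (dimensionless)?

0.0199

Convert K: 0.000764 m/s × 86400 = 66.01 m/day.
From Q = K·A·i, i = Q / (K·A) = 1120 / (66.01 × 851.0) = 0.01994.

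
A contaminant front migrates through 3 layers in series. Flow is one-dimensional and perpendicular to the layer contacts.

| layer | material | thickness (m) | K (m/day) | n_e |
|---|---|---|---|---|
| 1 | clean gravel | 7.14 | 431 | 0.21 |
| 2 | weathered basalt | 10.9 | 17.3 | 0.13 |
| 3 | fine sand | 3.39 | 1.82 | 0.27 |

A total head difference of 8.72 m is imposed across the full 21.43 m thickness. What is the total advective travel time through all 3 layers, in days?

With flow normal to the layers, continuity requires the same specific discharge q through every layer.
Σ(b_i/K_i) = 7.14/431 + 10.9/17.3 + 3.39/1.82 = 2.509 d.
q = Δh / Σ(b_i/K_i) = 8.72 / 2.509 = 3.475 m/day.
In each layer the seepage velocity is v_i = q/n_i, so the layer transit time is t_i = b_i·n_i / q:
  layer 1 (clean gravel): t_1 = 7.14 × 0.21 / 3.475 = 0.4315 d
  layer 2 (weathered basalt): t_2 = 10.9 × 0.13 / 3.475 = 0.4078 d
  layer 3 (fine sand): t_3 = 3.39 × 0.27 / 3.475 = 0.2634 d
Total t = Σ t_i = 1.103 days.

1.10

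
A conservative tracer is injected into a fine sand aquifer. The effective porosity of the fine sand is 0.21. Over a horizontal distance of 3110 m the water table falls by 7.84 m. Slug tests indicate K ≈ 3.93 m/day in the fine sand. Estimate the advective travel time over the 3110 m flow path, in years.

Hydraulic gradient i = Δh / L = 7.84 / 3110 = 0.002521.
Darcy flux q = K · i = 3.930 × 0.002521 = 0.009907 m/day.
Seepage velocity v = q / n_e = 0.009907 / 0.21 = 0.04718 m/day.
Travel time t = L / v = 3110 / 0.04718 = 65922 days = 180.5 years.

180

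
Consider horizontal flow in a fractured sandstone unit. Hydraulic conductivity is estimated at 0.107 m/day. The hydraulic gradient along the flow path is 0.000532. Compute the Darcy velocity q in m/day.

5.69e-05

Hydraulic gradient i = 0.000532.
Specific discharge q = K · i = 0.1070 × 0.0005320 = 5.692e-05 m/day.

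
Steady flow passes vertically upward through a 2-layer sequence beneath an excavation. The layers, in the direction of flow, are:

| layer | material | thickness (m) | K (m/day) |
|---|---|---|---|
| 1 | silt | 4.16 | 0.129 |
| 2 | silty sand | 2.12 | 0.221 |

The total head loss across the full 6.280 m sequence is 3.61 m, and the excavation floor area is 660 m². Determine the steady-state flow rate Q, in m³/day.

Flow is perpendicular to layering, so the layers act in series and the equivalent K is the thickness-weighted harmonic mean.
Total thickness L = 4.16 + 2.12 = 6.280 m.
Σ(b_i/K_i) = 4.16/0.129 + 2.12/0.221 = 41.84 d.
K_eq = L / Σ(b_i/K_i) = 6.280 / 41.84 = 0.1501 m/day.
Q = K_eq · A · (Δh/L) = 0.1501 × 660 × (3.61/6.280) = 56.94 m³/day.

56.9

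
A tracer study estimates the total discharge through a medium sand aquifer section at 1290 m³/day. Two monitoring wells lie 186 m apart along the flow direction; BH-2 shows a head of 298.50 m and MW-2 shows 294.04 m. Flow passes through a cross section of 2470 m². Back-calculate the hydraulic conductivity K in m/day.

Hydraulic gradient i = (298.50 − 294.04) / 186 = 4.46 / 186 = 0.02398.
From Q = K·A·i, K = Q / (A·i) = 1290 / (2470 × 0.02398) = 21.78 m/day.

21.8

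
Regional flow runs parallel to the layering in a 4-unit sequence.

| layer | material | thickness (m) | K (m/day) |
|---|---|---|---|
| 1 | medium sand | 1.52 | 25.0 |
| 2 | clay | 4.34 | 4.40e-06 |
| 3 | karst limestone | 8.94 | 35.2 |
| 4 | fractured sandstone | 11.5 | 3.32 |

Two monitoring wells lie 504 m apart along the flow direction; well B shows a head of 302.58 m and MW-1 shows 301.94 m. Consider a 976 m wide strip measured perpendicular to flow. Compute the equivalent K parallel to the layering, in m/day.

Flow is parallel to layering, so each bed carries its own Darcy discharge and the transmissivities add.
Σ(K_i·b_i) = 25.0×1.52 + 4.40e-06×4.34 + 35.2×8.94 + 3.32×11.5 = 390.9 m²/day.
Total thickness b = 26.30 m, so K_eq = Σ(K_i·b_i)/b = 14.86 m/day.

14.9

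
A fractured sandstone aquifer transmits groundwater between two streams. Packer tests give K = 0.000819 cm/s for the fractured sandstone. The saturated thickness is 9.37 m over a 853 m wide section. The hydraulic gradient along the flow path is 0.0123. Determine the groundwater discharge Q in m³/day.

Convert K: 0.000819 cm/s × 864 = 0.7076 m/day.
Cross-sectional area A = 853 × 9.37 = 7993 m².
Hydraulic gradient i = 0.0123.
Darcy's law: Q = K · A · i = 0.7076 × 7993 × 0.01230 = 69.57 m³/day.

69.6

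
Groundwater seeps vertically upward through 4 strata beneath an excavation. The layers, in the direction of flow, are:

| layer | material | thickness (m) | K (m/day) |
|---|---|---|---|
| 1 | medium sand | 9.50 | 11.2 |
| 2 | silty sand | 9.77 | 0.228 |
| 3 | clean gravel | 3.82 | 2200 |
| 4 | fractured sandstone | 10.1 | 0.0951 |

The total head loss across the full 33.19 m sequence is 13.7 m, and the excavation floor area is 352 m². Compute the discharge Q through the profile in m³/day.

Flow is perpendicular to layering, so the layers act in series and the equivalent K is the thickness-weighted harmonic mean.
Total thickness L = 9.50 + 9.77 + 3.82 + 10.1 = 33.19 m.
Σ(b_i/K_i) = 9.50/11.2 + 9.77/0.228 + 3.82/2200 + 10.1/0.0951 = 149.9 d.
K_eq = L / Σ(b_i/K_i) = 33.19 / 149.9 = 0.2214 m/day.
Q = K_eq · A · (Δh/L) = 0.2214 × 352 × (13.7/33.19) = 32.17 m³/day.

32.2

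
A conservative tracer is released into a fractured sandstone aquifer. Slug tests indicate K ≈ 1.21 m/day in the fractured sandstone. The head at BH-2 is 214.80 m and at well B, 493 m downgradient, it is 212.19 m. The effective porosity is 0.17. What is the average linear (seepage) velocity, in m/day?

0.0377

Hydraulic gradient i = (214.80 − 212.19) / 493 = 2.61 / 493 = 0.005294.
Darcy flux q = K · i = 1.210 × 0.005294 = 0.006406 m/day.
Seepage velocity v = q / n_e = 0.006406 / 0.17 = 0.03768 m/day.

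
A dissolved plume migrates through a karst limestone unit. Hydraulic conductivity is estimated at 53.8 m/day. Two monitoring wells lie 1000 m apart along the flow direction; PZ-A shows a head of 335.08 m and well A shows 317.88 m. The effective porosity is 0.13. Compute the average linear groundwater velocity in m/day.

Hydraulic gradient i = (335.08 − 317.88) / 1000 = 17.2 / 1000 = 0.01720.
Darcy flux q = K · i = 53.80 × 0.01720 = 0.9254 m/day.
Seepage velocity v = q / n_e = 0.9254 / 0.13 = 7.118 m/day.

7.12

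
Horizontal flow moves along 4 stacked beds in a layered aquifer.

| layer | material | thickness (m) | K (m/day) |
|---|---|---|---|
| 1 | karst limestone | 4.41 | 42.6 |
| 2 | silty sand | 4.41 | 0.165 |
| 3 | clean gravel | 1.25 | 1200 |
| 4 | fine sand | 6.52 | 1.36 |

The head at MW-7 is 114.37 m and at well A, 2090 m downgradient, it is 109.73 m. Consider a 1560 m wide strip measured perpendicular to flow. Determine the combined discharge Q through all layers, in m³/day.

Flow is parallel to layering, so each bed carries its own Darcy discharge and the transmissivities add.
Σ(K_i·b_i) = 42.6×4.41 + 0.165×4.41 + 1200×1.25 + 1.36×6.52 = 1697 m²/day.
Hydraulic gradient i = (114.37 − 109.73) / 2090 = 4.64 / 2090 = 0.002220.
Q = Σ(K_i·b_i) · W · i = 1697 × 1560 × 0.002220 = 5879 m³/day.

5880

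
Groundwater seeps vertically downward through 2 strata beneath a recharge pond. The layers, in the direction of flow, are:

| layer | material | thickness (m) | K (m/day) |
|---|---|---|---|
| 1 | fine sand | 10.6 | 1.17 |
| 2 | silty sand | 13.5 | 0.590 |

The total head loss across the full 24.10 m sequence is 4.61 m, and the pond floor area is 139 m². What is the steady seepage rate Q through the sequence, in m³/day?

Flow is perpendicular to layering, so the layers act in series and the equivalent K is the thickness-weighted harmonic mean.
Total thickness L = 10.6 + 13.5 = 24.10 m.
Σ(b_i/K_i) = 10.6/1.17 + 13.5/0.590 = 31.94 d.
K_eq = L / Σ(b_i/K_i) = 24.10 / 31.94 = 0.7545 m/day.
Q = K_eq · A · (Δh/L) = 0.7545 × 139 × (4.61/24.10) = 20.06 m³/day.

20.1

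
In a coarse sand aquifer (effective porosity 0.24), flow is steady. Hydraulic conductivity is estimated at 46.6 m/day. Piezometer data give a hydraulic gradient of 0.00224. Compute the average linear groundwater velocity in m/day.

0.435

Hydraulic gradient i = 0.00224.
Darcy flux q = K · i = 46.60 × 0.002240 = 0.1044 m/day.
Seepage velocity v = q / n_e = 0.1044 / 0.24 = 0.4349 m/day.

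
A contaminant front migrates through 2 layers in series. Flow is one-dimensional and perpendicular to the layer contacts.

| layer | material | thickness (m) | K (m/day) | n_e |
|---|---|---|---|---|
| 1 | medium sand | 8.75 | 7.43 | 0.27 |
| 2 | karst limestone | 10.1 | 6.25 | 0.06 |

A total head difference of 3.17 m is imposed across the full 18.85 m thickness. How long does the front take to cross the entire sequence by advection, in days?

2.62

With flow normal to the layers, continuity requires the same specific discharge q through every layer.
Σ(b_i/K_i) = 8.75/7.43 + 10.1/6.25 = 2.794 d.
q = Δh / Σ(b_i/K_i) = 3.17 / 2.794 = 1.135 m/day.
In each layer the seepage velocity is v_i = q/n_i, so the layer transit time is t_i = b_i·n_i / q:
  layer 1 (medium sand): t_1 = 8.75 × 0.27 / 1.135 = 2.082 d
  layer 2 (karst limestone): t_2 = 10.1 × 0.06 / 1.135 = 0.5341 d
Total t = Σ t_i = 2.616 days.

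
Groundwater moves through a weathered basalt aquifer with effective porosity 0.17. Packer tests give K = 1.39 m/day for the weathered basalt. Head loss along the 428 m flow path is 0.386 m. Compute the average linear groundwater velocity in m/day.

0.00737

Hydraulic gradient i = Δh / L = 0.386 / 428 = 0.0009019.
Darcy flux q = K · i = 1.390 × 0.0009019 = 0.001254 m/day.
Seepage velocity v = q / n_e = 0.001254 / 0.17 = 0.007374 m/day.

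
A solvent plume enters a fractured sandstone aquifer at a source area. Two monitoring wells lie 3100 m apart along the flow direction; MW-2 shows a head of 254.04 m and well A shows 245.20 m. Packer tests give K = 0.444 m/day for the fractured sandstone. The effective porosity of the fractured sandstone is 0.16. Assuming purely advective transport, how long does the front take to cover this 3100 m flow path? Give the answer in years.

1070

Hydraulic gradient i = (254.04 − 245.20) / 3100 = 8.84 / 3100 = 0.002852.
Darcy flux q = K · i = 0.4440 × 0.002852 = 0.001266 m/day.
Seepage velocity v = q / n_e = 0.001266 / 0.16 = 0.007913 m/day.
Travel time t = L / v = 3100 / 0.007913 = 3.917e+05 days = 1073 years.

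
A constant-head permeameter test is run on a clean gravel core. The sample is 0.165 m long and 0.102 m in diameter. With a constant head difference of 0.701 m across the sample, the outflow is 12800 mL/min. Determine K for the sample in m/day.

531

Cross-sectional area A = π·(d/2)² = π × (0.102/2)² = 0.008171 m².
Convert discharge: 12800 mL/min = 0.0002133 m³/s.
Darcy's law rearranged: K = Q·L / (A·Δh) = 0.0002133 × 0.165 / (0.008171 × 0.701) = 0.006145 m/s = 530.9 m/day.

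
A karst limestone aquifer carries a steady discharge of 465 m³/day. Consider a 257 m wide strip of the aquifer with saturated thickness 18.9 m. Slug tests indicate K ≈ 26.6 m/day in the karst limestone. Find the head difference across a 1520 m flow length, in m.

Cross-sectional area A = 257 × 18.9 = 4857 m².
From Q = K·A·i, i = Q / (K·A) = 465 / (26.60 × 4857) = 0.003599.
Head loss Δh = i · L = 0.003599 × 1520 = 5.470 m.

5.47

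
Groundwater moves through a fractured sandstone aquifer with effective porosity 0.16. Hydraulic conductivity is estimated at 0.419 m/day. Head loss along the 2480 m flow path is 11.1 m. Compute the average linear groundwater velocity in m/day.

0.0117

Hydraulic gradient i = Δh / L = 11.1 / 2480 = 0.004476.
Darcy flux q = K · i = 0.4190 × 0.004476 = 0.001875 m/day.
Seepage velocity v = q / n_e = 0.001875 / 0.16 = 0.01172 m/day.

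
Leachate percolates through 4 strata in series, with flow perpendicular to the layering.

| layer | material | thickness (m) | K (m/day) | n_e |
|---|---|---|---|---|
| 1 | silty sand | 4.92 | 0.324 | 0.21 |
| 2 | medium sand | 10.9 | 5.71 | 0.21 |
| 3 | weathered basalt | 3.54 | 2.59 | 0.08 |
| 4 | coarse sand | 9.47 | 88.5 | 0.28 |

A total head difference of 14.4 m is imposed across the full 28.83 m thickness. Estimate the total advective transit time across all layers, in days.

With flow normal to the layers, continuity requires the same specific discharge q through every layer.
Σ(b_i/K_i) = 4.92/0.324 + 10.9/5.71 + 3.54/2.59 + 9.47/88.5 = 18.57 d.
q = Δh / Σ(b_i/K_i) = 14.4 / 18.57 = 0.7755 m/day.
In each layer the seepage velocity is v_i = q/n_i, so the layer transit time is t_i = b_i·n_i / q:
  layer 1 (silty sand): t_1 = 4.92 × 0.21 / 0.7755 = 1.332 d
  layer 2 (medium sand): t_2 = 10.9 × 0.21 / 0.7755 = 2.952 d
  layer 3 (weathered basalt): t_3 = 3.54 × 0.08 / 0.7755 = 0.3652 d
  layer 4 (coarse sand): t_4 = 9.47 × 0.28 / 0.7755 = 3.419 d
Total t = Σ t_i = 8.068 days.

8.07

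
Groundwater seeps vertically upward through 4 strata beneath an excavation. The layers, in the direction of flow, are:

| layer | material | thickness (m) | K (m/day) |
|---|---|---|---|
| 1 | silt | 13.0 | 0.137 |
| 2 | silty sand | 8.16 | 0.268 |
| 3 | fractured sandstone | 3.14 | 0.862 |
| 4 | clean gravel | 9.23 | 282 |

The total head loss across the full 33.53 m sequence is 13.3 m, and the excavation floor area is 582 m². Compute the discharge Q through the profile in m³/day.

Flow is perpendicular to layering, so the layers act in series and the equivalent K is the thickness-weighted harmonic mean.
Total thickness L = 13.0 + 8.16 + 3.14 + 9.23 = 33.53 m.
Σ(b_i/K_i) = 13.0/0.137 + 8.16/0.268 + 3.14/0.862 + 9.23/282 = 129.0 d.
K_eq = L / Σ(b_i/K_i) = 33.53 / 129.0 = 0.2599 m/day.
Q = K_eq · A · (Δh/L) = 0.2599 × 582 × (13.3/33.53) = 60.00 m³/day.

60.0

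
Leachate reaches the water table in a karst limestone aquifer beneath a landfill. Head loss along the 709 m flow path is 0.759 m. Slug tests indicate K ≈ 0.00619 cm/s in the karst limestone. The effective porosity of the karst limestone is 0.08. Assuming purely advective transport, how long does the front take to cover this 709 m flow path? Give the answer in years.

27.1

Convert K: 0.00619 cm/s × 864 = 5.348 m/day.
Hydraulic gradient i = Δh / L = 0.759 / 709 = 0.001071.
Darcy flux q = K · i = 5.348 × 0.001071 = 0.005725 m/day.
Seepage velocity v = q / n_e = 0.005725 / 0.08 = 0.07157 m/day.
Travel time t = L / v = 709 / 0.07157 = 9907 days = 27.12 years.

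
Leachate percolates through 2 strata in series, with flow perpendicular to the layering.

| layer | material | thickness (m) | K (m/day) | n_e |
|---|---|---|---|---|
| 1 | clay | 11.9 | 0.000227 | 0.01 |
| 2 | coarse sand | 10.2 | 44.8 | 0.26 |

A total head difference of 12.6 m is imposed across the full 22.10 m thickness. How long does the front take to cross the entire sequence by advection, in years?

With flow normal to the layers, continuity requires the same specific discharge q through every layer.
Σ(b_i/K_i) = 11.9/0.000227 + 10.2/44.8 = 52423 d.
q = Δh / Σ(b_i/K_i) = 12.6 / 52423 = 0.0002404 m/day.
In each layer the seepage velocity is v_i = q/n_i, so the layer transit time is t_i = b_i·n_i / q:
  layer 1 (clay): t_1 = 11.9 × 0.01 / 0.0002404 = 495.1 d
  layer 2 (coarse sand): t_2 = 10.2 × 0.26 / 0.0002404 = 11034 d
Total t = Σ t_i = 11529 days = 31.56 years.

31.6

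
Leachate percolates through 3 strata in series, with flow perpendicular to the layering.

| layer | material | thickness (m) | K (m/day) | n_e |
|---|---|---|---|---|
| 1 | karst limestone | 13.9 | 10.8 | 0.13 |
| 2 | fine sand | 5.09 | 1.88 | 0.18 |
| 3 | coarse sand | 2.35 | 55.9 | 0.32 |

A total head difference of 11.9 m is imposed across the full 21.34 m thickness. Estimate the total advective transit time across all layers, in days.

With flow normal to the layers, continuity requires the same specific discharge q through every layer.
Σ(b_i/K_i) = 13.9/10.8 + 5.09/1.88 + 2.35/55.9 = 4.037 d.
q = Δh / Σ(b_i/K_i) = 11.9 / 4.037 = 2.948 m/day.
In each layer the seepage velocity is v_i = q/n_i, so the layer transit time is t_i = b_i·n_i / q:
  layer 1 (karst limestone): t_1 = 13.9 × 0.13 / 2.948 = 0.6129 d
  layer 2 (fine sand): t_2 = 5.09 × 0.18 / 2.948 = 0.3108 d
  layer 3 (coarse sand): t_3 = 2.35 × 0.32 / 2.948 = 0.2551 d
Total t = Σ t_i = 1.179 days.

1.18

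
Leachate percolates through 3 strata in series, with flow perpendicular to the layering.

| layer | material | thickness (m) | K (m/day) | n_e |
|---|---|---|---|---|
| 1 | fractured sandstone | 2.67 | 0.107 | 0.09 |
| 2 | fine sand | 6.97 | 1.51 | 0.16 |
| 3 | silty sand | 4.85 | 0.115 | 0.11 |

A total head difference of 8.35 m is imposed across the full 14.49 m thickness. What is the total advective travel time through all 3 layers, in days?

16.2

With flow normal to the layers, continuity requires the same specific discharge q through every layer.
Σ(b_i/K_i) = 2.67/0.107 + 6.97/1.51 + 4.85/0.115 = 71.74 d.
q = Δh / Σ(b_i/K_i) = 8.35 / 71.74 = 0.1164 m/day.
In each layer the seepage velocity is v_i = q/n_i, so the layer transit time is t_i = b_i·n_i / q:
  layer 1 (fractured sandstone): t_1 = 2.67 × 0.09 / 0.1164 = 2.065 d
  layer 2 (fine sand): t_2 = 6.97 × 0.16 / 0.1164 = 9.582 d
  layer 3 (silty sand): t_3 = 4.85 × 0.11 / 0.1164 = 4.584 d
Total t = Σ t_i = 16.23 days.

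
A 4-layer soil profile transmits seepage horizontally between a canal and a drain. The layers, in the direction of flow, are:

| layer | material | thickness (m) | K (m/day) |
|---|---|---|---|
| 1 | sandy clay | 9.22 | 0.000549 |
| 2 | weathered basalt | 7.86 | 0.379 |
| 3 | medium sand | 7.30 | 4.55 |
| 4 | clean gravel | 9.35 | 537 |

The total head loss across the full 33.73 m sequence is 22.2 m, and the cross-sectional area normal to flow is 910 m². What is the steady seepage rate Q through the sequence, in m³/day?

1.20

Flow is perpendicular to layering, so the layers act in series and the equivalent K is the thickness-weighted harmonic mean.
Total thickness L = 9.22 + 7.86 + 7.30 + 9.35 = 33.73 m.
Σ(b_i/K_i) = 9.22/0.000549 + 7.86/0.379 + 7.30/4.55 + 9.35/537 = 16817 d.
K_eq = L / Σ(b_i/K_i) = 33.73 / 16817 = 0.002006 m/day.
Q = K_eq · A · (Δh/L) = 0.002006 × 910 × (22.2/33.73) = 1.201 m³/day.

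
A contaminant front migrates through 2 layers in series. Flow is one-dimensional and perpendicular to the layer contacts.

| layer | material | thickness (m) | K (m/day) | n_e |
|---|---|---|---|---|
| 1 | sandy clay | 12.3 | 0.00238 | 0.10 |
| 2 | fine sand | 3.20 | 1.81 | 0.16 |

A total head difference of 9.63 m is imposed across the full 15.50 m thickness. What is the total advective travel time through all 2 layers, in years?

2.56

With flow normal to the layers, continuity requires the same specific discharge q through every layer.
Σ(b_i/K_i) = 12.3/0.00238 + 3.20/1.81 = 5170 d.
q = Δh / Σ(b_i/K_i) = 9.63 / 5170 = 0.001863 m/day.
In each layer the seepage velocity is v_i = q/n_i, so the layer transit time is t_i = b_i·n_i / q:
  layer 1 (sandy clay): t_1 = 12.3 × 0.10 / 0.001863 = 660.3 d
  layer 2 (fine sand): t_2 = 3.20 × 0.16 / 0.001863 = 274.9 d
Total t = Σ t_i = 935.2 days = 2.560 years.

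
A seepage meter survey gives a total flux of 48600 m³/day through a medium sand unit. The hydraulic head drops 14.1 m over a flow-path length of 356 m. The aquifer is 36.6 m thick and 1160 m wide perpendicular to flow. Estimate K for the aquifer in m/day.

Cross-sectional area A = 1160 × 36.6 = 42456 m².
Hydraulic gradient i = Δh / L = 14.1 / 356 = 0.03961.
From Q = K·A·i, K = Q / (A·i) = 48600 / (42456 × 0.03961) = 28.90 m/day.

28.9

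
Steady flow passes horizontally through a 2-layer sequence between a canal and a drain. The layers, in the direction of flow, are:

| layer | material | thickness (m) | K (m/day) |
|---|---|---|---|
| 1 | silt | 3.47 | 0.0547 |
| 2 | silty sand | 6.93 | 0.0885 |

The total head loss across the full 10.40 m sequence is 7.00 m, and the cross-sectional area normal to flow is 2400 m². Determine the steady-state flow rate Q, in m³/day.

Flow is perpendicular to layering, so the layers act in series and the equivalent K is the thickness-weighted harmonic mean.
Total thickness L = 3.47 + 6.93 = 10.40 m.
Σ(b_i/K_i) = 3.47/0.0547 + 6.93/0.0885 = 141.7 d.
K_eq = L / Σ(b_i/K_i) = 10.40 / 141.7 = 0.07337 m/day.
Q = K_eq · A · (Δh/L) = 0.07337 × 2400 × (7.00/10.40) = 118.5 m³/day.

119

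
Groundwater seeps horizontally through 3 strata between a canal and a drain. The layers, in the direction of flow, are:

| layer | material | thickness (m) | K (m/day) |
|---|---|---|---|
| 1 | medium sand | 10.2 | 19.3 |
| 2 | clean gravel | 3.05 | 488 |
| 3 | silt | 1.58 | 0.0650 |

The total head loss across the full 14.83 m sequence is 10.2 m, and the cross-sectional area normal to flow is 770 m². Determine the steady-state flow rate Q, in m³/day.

Flow is perpendicular to layering, so the layers act in series and the equivalent K is the thickness-weighted harmonic mean.
Total thickness L = 10.2 + 3.05 + 1.58 = 14.83 m.
Σ(b_i/K_i) = 10.2/19.3 + 3.05/488 + 1.58/0.0650 = 24.84 d.
K_eq = L / Σ(b_i/K_i) = 14.83 / 24.84 = 0.5970 m/day.
Q = K_eq · A · (Δh/L) = 0.5970 × 770 × (10.2/14.83) = 316.2 m³/day.

316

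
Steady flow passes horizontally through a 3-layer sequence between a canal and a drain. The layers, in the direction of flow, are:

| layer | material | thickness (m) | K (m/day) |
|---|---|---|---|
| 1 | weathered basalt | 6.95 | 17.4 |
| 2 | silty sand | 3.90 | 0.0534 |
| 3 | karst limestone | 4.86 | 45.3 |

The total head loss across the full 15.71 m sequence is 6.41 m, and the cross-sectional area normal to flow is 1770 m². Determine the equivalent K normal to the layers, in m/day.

0.214

Flow is perpendicular to layering, so the layers act in series and the equivalent K is the thickness-weighted harmonic mean.
Total thickness L = 6.95 + 3.90 + 4.86 = 15.71 m.
Σ(b_i/K_i) = 6.95/17.4 + 3.90/0.0534 + 4.86/45.3 = 73.54 d.
K_eq = L / Σ(b_i/K_i) = 15.71 / 73.54 = 0.2136 m/day.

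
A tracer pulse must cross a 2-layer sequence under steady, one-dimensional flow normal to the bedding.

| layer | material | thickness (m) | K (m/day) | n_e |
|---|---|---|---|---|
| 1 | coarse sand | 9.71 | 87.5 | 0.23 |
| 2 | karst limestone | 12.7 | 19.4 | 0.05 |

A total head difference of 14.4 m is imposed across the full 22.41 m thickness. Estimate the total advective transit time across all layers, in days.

0.153

With flow normal to the layers, continuity requires the same specific discharge q through every layer.
Σ(b_i/K_i) = 9.71/87.5 + 12.7/19.4 = 0.7656 d.
q = Δh / Σ(b_i/K_i) = 14.4 / 0.7656 = 18.81 m/day.
In each layer the seepage velocity is v_i = q/n_i, so the layer transit time is t_i = b_i·n_i / q:
  layer 1 (coarse sand): t_1 = 9.71 × 0.23 / 18.81 = 0.1187 d
  layer 2 (karst limestone): t_2 = 12.7 × 0.05 / 18.81 = 0.03376 d
Total t = Σ t_i = 0.1525 days.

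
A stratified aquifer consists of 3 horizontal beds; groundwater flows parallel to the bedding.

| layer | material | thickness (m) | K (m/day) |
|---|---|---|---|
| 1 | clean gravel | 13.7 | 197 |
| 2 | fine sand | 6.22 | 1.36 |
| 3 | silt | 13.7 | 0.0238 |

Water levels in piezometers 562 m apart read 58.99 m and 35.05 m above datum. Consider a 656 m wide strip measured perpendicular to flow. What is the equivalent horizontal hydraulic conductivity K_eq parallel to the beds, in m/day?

Flow is parallel to layering, so each bed carries its own Darcy discharge and the transmissivities add.
Σ(K_i·b_i) = 197×13.7 + 1.36×6.22 + 0.0238×13.7 = 2708 m²/day.
Total thickness b = 33.62 m, so K_eq = Σ(K_i·b_i)/b = 80.54 m/day.

80.5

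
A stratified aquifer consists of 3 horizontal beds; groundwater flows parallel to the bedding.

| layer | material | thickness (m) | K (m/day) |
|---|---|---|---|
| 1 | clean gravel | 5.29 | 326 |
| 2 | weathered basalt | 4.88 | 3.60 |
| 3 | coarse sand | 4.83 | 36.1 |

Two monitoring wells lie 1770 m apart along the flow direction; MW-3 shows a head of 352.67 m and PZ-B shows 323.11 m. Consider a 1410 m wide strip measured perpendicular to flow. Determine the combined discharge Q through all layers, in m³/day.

Flow is parallel to layering, so each bed carries its own Darcy discharge and the transmissivities add.
Σ(K_i·b_i) = 326×5.29 + 3.60×4.88 + 36.1×4.83 = 1916 m²/day.
Hydraulic gradient i = (352.67 − 323.11) / 1770 = 29.56 / 1770 = 0.01670.
Q = Σ(K_i·b_i) · W · i = 1916 × 1410 × 0.01670 = 45129 m³/day.

45100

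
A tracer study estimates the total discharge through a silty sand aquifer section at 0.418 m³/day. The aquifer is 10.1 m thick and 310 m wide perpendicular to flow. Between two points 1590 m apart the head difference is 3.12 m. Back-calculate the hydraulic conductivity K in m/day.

0.0680

Cross-sectional area A = 310 × 10.1 = 3131 m².
Hydraulic gradient i = Δh / L = 3.12 / 1590 = 0.001962.
From Q = K·A·i, K = Q / (A·i) = 0.418 / (3131 × 0.001962) = 0.06804 m/day.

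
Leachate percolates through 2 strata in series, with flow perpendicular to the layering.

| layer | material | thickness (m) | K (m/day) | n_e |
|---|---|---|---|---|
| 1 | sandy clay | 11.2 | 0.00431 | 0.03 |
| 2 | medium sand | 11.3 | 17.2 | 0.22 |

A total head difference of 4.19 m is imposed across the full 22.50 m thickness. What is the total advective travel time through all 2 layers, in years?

With flow normal to the layers, continuity requires the same specific discharge q through every layer.
Σ(b_i/K_i) = 11.2/0.00431 + 11.3/17.2 = 2599 d.
q = Δh / Σ(b_i/K_i) = 4.19 / 2599 = 0.001612 m/day.
In each layer the seepage velocity is v_i = q/n_i, so the layer transit time is t_i = b_i·n_i / q:
  layer 1 (sandy clay): t_1 = 11.2 × 0.03 / 0.001612 = 208.4 d
  layer 2 (medium sand): t_2 = 11.3 × 0.22 / 0.001612 = 1542 d
Total t = Σ t_i = 1751 days = 4.793 years.

4.79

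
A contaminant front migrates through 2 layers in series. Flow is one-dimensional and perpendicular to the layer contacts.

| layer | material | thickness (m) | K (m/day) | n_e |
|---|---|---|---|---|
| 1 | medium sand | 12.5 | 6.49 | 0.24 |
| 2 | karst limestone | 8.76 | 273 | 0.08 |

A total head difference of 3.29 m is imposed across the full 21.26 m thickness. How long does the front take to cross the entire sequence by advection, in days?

2.20

With flow normal to the layers, continuity requires the same specific discharge q through every layer.
Σ(b_i/K_i) = 12.5/6.49 + 8.76/273 = 1.958 d.
q = Δh / Σ(b_i/K_i) = 3.29 / 1.958 = 1.680 m/day.
In each layer the seepage velocity is v_i = q/n_i, so the layer transit time is t_i = b_i·n_i / q:
  layer 1 (medium sand): t_1 = 12.5 × 0.24 / 1.680 = 1.786 d
  layer 2 (karst limestone): t_2 = 8.76 × 0.08 / 1.680 = 0.4171 d
Total t = Σ t_i = 2.203 days.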